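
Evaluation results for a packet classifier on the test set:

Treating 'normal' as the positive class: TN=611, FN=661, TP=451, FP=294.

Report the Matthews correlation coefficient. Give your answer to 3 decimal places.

MCC = (TP·TN − FP·FN) / √((TP+FP)(TP+FN)(TN+FP)(TN+FN))
Numerator = 451·611 − 294·661 = 81227
Denominator = √(745·1112·905·1272) = √953666990400 = 976558.7491
MCC = 81227 / 976558.7491 = 0.083

0.083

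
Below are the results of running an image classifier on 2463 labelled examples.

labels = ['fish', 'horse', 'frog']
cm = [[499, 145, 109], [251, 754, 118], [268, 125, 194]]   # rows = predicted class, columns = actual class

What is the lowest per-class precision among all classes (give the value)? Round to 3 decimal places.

Per-class precision (TP/(TP+FP)):
  fish: TP=499, FP=145+109=254 → 499/753 = 0.6627
  horse: TP=754, FP=251+118=369 → 754/1123 = 0.6714
  frog: TP=194, FP=268+125=393 → 194/587 = 0.3305
Lowest is class 'frog' with precision = 0.330.

0.330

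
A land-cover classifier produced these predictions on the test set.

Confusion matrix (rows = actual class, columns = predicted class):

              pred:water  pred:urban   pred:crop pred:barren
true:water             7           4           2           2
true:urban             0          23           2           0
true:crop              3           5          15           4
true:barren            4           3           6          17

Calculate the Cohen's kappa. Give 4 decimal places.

0.5121

Observed agreement pₒ = trace/N = 62/97 = 0.63918
Expected agreement pₑ = Σ (rowᵢ·colᵢ)/N² = (15·14 + 25·35 + 27·25 + 30·23)/97² = 0.26039
κ = (pₒ − pₑ)/(1 − pₑ) = (0.63918 − 0.26039)/(1 − 0.26039) = 0.5121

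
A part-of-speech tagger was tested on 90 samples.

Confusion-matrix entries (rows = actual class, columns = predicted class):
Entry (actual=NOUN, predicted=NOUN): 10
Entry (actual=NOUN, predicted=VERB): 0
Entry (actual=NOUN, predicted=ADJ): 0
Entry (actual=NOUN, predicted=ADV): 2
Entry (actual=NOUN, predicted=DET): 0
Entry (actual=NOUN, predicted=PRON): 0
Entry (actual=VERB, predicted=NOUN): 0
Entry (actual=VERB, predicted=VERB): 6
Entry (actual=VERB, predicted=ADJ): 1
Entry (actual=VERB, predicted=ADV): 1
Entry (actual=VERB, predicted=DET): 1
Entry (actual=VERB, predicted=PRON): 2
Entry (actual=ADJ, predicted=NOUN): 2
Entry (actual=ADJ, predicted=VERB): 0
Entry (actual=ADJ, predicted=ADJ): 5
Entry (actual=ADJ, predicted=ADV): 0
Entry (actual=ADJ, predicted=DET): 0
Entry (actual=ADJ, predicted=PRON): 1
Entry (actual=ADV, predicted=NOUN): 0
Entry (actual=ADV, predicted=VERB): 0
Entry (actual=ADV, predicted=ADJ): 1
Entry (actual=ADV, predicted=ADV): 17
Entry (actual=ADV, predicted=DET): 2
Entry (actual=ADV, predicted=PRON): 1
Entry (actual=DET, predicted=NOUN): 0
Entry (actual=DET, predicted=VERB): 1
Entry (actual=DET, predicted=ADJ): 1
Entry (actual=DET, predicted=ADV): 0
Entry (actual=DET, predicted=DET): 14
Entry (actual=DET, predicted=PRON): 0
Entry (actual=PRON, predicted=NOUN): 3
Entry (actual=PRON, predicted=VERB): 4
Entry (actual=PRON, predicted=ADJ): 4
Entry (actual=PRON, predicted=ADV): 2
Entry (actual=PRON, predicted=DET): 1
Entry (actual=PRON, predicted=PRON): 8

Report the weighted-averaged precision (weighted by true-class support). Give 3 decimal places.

0.674

Per-class precision (TP/(TP+FP)):
  NOUN: TP=10, FP=0+2+0+0+3=5 → 10/15 = 0.6667
  VERB: TP=6, FP=0+0+0+1+4=5 → 6/11 = 0.5455
  ADJ: TP=5, FP=0+1+1+1+4=7 → 5/12 = 0.4167
  ADV: TP=17, FP=2+1+0+0+2=5 → 17/22 = 0.7727
  DET: TP=14, FP=0+1+0+2+1=4 → 14/18 = 0.7778
  PRON: TP=8, FP=0+2+1+1+0=4 → 8/12 = 0.6667
Weighted-precision = Σ (supportᵢ/N)·precisionᵢ with N=90: (12/90)·0.6667 + (11/90)·0.5455 + (8/90)·0.4167 + (21/90)·0.7727 + (16/90)·0.7778 + (22/90)·0.6667 = 0.674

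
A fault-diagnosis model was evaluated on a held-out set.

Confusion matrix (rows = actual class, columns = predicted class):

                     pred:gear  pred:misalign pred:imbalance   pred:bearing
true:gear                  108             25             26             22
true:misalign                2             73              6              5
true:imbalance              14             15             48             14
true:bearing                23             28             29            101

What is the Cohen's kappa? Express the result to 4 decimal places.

0.4789

Observed agreement pₒ = trace/N = 330/539 = 0.61224
Expected agreement pₑ = Σ (rowᵢ·colᵢ)/N² = (181·147 + 86·141 + 91·109 + 181·142)/539² = 0.25593
κ = (pₒ − pₑ)/(1 − pₑ) = (0.61224 − 0.25593)/(1 − 0.25593) = 0.4789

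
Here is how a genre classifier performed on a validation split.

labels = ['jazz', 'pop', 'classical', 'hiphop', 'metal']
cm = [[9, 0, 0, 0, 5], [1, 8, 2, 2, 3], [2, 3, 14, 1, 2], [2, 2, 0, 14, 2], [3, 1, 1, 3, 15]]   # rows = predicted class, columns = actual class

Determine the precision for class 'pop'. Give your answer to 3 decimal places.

Take TP from the diagonal, FP from the rest of the 'pop' prediction marginal, FN from the rest of the 'pop' actual marginal.
precision = TP/(TP+FP).
pop: TP=8, FP=1+2+2+3=8 → 8/16 = 0.5000

0.500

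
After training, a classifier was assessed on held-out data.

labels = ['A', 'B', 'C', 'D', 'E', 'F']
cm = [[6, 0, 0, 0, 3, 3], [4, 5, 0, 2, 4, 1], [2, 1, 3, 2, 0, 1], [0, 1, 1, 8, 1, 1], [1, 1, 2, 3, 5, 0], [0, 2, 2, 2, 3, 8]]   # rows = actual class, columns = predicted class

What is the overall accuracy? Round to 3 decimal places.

0.449

Accuracy = trace / total = (6+5+3+8+5+8=35) / 78 = 35/78 = 0.449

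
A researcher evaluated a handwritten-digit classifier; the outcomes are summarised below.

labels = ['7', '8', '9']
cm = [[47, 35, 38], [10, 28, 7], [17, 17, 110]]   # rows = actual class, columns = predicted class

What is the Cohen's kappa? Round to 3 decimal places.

Observed agreement pₒ = trace/N = 185/309 = 0.5987
Expected agreement pₑ = Σ (rowᵢ·colᵢ)/N² = (120·74 + 45·80 + 144·155)/309² = 0.3645
κ = (pₒ − pₑ)/(1 − pₑ) = (0.5987 − 0.3645)/(1 − 0.3645) = 0.369

0.369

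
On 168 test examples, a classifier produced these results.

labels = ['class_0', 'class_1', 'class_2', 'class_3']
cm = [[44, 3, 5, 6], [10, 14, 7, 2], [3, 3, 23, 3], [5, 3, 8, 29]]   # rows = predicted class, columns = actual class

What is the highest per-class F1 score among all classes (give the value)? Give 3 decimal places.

0.733

Per-class F1 score (2·TP/(2·TP+FP+FN)):
  class_0: TP=44, FP=3+5+6=14, FN=10+3+5=18 → 88/120 = 0.7333
  class_1: TP=14, FP=10+7+2=19, FN=3+3+3=9 → 28/56 = 0.5000
  class_2: TP=23, FP=3+3+3=9, FN=5+7+8=20 → 46/75 = 0.6133
  class_3: TP=29, FP=5+3+8=16, FN=6+2+3=11 → 58/85 = 0.6824
Highest is class 'class_0' with F1 score = 0.733.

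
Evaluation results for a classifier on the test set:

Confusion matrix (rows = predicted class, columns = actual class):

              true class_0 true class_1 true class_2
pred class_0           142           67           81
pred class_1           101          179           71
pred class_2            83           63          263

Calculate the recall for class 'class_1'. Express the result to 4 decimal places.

Take TP from the diagonal, FP from the rest of the 'class_1' prediction marginal, FN from the rest of the 'class_1' actual marginal.
recall = TP/(TP+FN).
class_1: TP=179, FN=67+63=130 → 179/309 = 0.57929

0.5793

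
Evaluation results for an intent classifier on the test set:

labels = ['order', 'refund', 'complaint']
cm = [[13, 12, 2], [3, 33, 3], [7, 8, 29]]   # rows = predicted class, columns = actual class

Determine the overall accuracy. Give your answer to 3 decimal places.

0.682

Accuracy = trace / total = (13+33+29=75) / 110 = 75/110 = 0.682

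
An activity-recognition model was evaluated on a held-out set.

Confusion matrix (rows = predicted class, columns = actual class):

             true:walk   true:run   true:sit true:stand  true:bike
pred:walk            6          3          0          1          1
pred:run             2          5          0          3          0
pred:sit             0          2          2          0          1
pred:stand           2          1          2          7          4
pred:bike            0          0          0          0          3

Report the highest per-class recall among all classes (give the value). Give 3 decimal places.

Per-class recall (TP/(TP+FN)):
  walk: TP=6, FN=2+0+2+0=4 → 6/10 = 0.6000
  run: TP=5, FN=3+2+1+0=6 → 5/11 = 0.4545
  sit: TP=2, FN=0+0+2+0=2 → 2/4 = 0.5000
  stand: TP=7, FN=1+3+0+0=4 → 7/11 = 0.6364
  bike: TP=3, FN=1+0+1+4=6 → 3/9 = 0.3333
Highest is class 'stand' with recall = 0.636.

0.636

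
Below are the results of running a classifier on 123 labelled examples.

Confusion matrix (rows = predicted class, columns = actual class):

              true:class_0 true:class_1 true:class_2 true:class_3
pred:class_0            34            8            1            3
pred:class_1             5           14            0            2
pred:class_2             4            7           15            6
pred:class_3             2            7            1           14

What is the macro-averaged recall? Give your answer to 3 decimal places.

Per-class recall (TP/(TP+FN)):
  class_0: TP=34, FN=5+4+2=11 → 34/45 = 0.7556
  class_1: TP=14, FN=8+7+7=22 → 14/36 = 0.3889
  class_2: TP=15, FN=1+0+1=2 → 15/17 = 0.8824
  class_3: TP=14, FN=3+2+6=11 → 14/25 = 0.5600
Macro-recall = mean = (0.7556 + 0.3889 + 0.8824 + 0.5600) / 4 = 0.647

0.647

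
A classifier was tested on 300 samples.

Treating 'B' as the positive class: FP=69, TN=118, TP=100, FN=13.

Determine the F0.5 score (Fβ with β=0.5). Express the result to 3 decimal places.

0.634

Fβ = (1+β²)·TP / ((1+β²)·TP + β²·FN + FP), with β²=1/4
= 1.25·100 / (1.25·100 + 0.25·13 + 69) = 0.634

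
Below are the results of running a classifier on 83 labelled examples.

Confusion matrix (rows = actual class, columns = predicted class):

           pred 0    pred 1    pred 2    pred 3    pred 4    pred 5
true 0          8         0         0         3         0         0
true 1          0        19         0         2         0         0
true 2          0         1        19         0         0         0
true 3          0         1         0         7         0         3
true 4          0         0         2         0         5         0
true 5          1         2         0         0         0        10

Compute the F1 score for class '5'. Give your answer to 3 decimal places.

0.769

One-vs-rest for '5': TP = diagonal; FP = other classes predicted '5'; FN = '5' predicted as other.
F1 score = 2·TP/(2·TP+FP+FN).
5: TP=10, FP=0+0+0+3+0=3, FN=1+2+0+0+0=3 → 20/26 = 0.7692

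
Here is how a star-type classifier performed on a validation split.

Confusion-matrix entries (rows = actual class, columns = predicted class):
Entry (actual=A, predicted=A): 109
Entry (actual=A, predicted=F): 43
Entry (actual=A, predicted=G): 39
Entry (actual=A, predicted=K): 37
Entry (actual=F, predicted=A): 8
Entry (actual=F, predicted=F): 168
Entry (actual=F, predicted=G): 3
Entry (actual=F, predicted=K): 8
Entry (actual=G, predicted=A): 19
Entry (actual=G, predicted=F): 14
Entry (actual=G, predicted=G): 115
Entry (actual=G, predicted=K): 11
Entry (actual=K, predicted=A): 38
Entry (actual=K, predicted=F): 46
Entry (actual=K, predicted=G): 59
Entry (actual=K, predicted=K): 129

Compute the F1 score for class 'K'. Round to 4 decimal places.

0.5646

One-vs-rest for 'K': TP = diagonal; FP = other classes predicted 'K'; FN = 'K' predicted as other.
F1 score = 2·TP/(2·TP+FP+FN).
K: TP=129, FP=37+8+11=56, FN=38+46+59=143 → 258/457 = 0.56455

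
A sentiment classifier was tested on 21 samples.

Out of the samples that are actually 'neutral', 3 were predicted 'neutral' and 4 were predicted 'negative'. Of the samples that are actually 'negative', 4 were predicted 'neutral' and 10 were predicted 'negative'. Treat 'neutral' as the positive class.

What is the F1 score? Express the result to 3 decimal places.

Precision = TP/(TP+FP) = 3/7 = 0.4286
Recall = TP/(TP+FN) = 3/7 = 0.4286
F1 = 2·TP/(2·TP+FP+FN) = 6/14 = 0.429

0.429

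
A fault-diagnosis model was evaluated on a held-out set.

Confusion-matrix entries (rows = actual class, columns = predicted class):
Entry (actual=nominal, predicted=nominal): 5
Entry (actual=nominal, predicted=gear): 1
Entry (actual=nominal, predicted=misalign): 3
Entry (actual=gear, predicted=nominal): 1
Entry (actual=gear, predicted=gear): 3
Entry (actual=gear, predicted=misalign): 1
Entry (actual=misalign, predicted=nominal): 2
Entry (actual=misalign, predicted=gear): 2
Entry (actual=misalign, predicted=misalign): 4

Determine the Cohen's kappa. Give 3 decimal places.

0.308

Observed agreement pₒ = trace/N = 12/22 = 0.5455
Expected agreement pₑ = Σ (rowᵢ·colᵢ)/N² = (9·8 + 5·6 + 8·8)/22² = 0.3430
κ = (pₒ − pₑ)/(1 − pₑ) = (0.5455 − 0.3430)/(1 − 0.3430) = 0.308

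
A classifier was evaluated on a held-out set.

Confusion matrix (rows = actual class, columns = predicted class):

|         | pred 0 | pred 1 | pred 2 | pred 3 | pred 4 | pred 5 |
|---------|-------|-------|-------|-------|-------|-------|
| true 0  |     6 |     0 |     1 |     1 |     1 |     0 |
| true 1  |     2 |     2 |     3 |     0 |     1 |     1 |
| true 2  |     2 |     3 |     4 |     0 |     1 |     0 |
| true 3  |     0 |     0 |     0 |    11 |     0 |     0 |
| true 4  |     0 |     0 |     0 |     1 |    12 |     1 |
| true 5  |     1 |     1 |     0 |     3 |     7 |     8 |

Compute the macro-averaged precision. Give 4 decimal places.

0.5686

Per-class precision (TP/(TP+FP)):
  0: TP=6, FP=2+2+0+0+1=5 → 6/11 = 0.54545
  1: TP=2, FP=0+3+0+0+1=4 → 2/6 = 0.33333
  2: TP=4, FP=1+3+0+0+0=4 → 4/8 = 0.50000
  3: TP=11, FP=1+0+0+1+3=5 → 11/16 = 0.68750
  4: TP=12, FP=1+1+1+0+7=10 → 12/22 = 0.54545
  5: TP=8, FP=0+1+0+0+1=2 → 8/10 = 0.80000
Macro-precision = mean = (0.54545 + 0.33333 + 0.50000 + 0.68750 + 0.54545 + 0.80000) / 6 = 0.5686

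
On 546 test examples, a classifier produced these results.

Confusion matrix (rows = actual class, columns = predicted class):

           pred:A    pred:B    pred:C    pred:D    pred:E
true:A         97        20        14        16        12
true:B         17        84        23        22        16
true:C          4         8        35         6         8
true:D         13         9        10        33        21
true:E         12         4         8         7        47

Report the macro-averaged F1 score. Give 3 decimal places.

0.519

Per-class F1 score (2·TP/(2·TP+FP+FN)):
  A: TP=97, FP=17+4+13+12=46, FN=20+14+16+12=62 → 194/302 = 0.6424
  B: TP=84, FP=20+8+9+4=41, FN=17+23+22+16=78 → 168/287 = 0.5854
  C: TP=35, FP=14+23+10+8=55, FN=4+8+6+8=26 → 70/151 = 0.4636
  D: TP=33, FP=16+22+6+7=51, FN=13+9+10+21=53 → 66/170 = 0.3882
  E: TP=47, FP=12+16+8+21=57, FN=12+4+8+7=31 → 94/182 = 0.5165
Macro-F1 score = mean = (0.6424 + 0.5854 + 0.4636 + 0.3882 + 0.5165) / 5 = 0.519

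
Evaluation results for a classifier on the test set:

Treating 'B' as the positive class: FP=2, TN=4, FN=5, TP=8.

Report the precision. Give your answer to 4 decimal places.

0.8000

Precision = TP/(TP+FP) = 8/(8+2) = 8/10 = 0.8000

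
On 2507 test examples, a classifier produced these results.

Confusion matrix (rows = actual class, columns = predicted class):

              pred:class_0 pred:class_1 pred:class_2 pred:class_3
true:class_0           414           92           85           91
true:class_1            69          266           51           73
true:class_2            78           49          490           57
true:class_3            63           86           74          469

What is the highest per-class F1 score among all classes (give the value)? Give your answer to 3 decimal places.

0.713

Per-class F1 score (2·TP/(2·TP+FP+FN)):
  class_0: TP=414, FP=69+78+63=210, FN=92+85+91=268 → 828/1306 = 0.6340
  class_1: TP=266, FP=92+49+86=227, FN=69+51+73=193 → 532/952 = 0.5588
  class_2: TP=490, FP=85+51+74=210, FN=78+49+57=184 → 980/1374 = 0.7132
  class_3: TP=469, FP=91+73+57=221, FN=63+86+74=223 → 938/1382 = 0.6787
Highest is class 'class_2' with F1 score = 0.713.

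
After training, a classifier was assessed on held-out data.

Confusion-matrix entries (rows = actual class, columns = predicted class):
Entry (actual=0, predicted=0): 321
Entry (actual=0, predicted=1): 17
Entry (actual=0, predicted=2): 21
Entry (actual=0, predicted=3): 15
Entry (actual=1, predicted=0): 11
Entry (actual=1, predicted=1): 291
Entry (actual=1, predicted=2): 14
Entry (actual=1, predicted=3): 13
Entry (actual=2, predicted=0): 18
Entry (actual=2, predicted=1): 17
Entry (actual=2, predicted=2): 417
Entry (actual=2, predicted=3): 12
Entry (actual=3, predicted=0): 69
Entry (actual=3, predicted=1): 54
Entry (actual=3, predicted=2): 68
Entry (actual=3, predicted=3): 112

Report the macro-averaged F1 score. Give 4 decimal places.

Per-class F1 score (2·TP/(2·TP+FP+FN)):
  0: TP=321, FP=11+18+69=98, FN=17+21+15=53 → 642/793 = 0.80958
  1: TP=291, FP=17+17+54=88, FN=11+14+13=38 → 582/708 = 0.82203
  2: TP=417, FP=21+14+68=103, FN=18+17+12=47 → 834/984 = 0.84756
  3: TP=112, FP=15+13+12=40, FN=69+54+68=191 → 224/455 = 0.49231
Macro-F1 score = mean = (0.80958 + 0.82203 + 0.84756 + 0.49231) / 4 = 0.7429

0.7429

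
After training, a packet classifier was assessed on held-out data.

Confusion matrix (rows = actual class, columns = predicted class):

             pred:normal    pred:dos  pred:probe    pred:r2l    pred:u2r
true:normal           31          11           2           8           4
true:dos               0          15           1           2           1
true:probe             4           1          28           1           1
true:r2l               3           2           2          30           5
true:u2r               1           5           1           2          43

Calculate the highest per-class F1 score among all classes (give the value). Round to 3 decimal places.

Per-class F1 score (2·TP/(2·TP+FP+FN)):
  normal: TP=31, FP=0+4+3+1=8, FN=11+2+8+4=25 → 62/95 = 0.6526
  dos: TP=15, FP=11+1+2+5=19, FN=0+1+2+1=4 → 30/53 = 0.5660
  probe: TP=28, FP=2+1+2+1=6, FN=4+1+1+1=7 → 56/69 = 0.8116
  r2l: TP=30, FP=8+2+1+2=13, FN=3+2+2+5=12 → 60/85 = 0.7059
  u2r: TP=43, FP=4+1+1+5=11, FN=1+5+1+2=9 → 86/106 = 0.8113
Highest is class 'probe' with F1 score = 0.812.

0.812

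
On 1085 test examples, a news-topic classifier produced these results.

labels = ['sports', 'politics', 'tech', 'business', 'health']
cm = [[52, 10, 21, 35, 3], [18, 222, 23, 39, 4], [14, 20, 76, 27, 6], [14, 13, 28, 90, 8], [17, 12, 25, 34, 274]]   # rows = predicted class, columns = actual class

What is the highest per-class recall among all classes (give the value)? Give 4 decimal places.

Per-class recall (TP/(TP+FN)):
  sports: TP=52, FN=18+14+14+17=63 → 52/115 = 0.45217
  politics: TP=222, FN=10+20+13+12=55 → 222/277 = 0.80144
  tech: TP=76, FN=21+23+28+25=97 → 76/173 = 0.43931
  business: TP=90, FN=35+39+27+34=135 → 90/225 = 0.40000
  health: TP=274, FN=3+4+6+8=21 → 274/295 = 0.92881
Highest is class 'health' with recall = 0.9288.

0.9288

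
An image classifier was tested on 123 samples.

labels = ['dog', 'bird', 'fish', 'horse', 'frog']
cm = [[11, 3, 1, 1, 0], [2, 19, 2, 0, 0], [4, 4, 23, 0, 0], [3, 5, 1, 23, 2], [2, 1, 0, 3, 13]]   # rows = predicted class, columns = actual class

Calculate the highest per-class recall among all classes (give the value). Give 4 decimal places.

0.8667

Per-class recall (TP/(TP+FN)):
  dog: TP=11, FN=2+4+3+2=11 → 11/22 = 0.50000
  bird: TP=19, FN=3+4+5+1=13 → 19/32 = 0.59375
  fish: TP=23, FN=1+2+1+0=4 → 23/27 = 0.85185
  horse: TP=23, FN=1+0+0+3=4 → 23/27 = 0.85185
  frog: TP=13, FN=0+0+0+2=2 → 13/15 = 0.86667
Highest is class 'frog' with recall = 0.8667.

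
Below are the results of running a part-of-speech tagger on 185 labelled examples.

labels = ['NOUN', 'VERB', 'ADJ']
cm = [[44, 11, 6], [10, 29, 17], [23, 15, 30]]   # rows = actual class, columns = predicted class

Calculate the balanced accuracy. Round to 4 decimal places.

Balanced accuracy = mean of per-class recall.
  NOUN: recall = 44/61 = 0.72131
  VERB: recall = 29/56 = 0.51786
  ADJ: recall = 30/68 = 0.44118
Mean = (0.72131 + 0.51786 + 0.44118) / 3 = 0.5601

0.5601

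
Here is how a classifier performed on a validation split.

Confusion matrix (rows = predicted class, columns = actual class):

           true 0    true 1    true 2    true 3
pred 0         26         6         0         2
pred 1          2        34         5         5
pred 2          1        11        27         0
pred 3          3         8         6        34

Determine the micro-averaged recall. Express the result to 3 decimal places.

0.712

Micro-averaging pools counts across classes: ΣTP=121, ΣFP=49, ΣFN=49.
Micro-recall = TP/(TP+FN) on pooled counts = 0.712 (equals overall accuracy in single-label multiclass).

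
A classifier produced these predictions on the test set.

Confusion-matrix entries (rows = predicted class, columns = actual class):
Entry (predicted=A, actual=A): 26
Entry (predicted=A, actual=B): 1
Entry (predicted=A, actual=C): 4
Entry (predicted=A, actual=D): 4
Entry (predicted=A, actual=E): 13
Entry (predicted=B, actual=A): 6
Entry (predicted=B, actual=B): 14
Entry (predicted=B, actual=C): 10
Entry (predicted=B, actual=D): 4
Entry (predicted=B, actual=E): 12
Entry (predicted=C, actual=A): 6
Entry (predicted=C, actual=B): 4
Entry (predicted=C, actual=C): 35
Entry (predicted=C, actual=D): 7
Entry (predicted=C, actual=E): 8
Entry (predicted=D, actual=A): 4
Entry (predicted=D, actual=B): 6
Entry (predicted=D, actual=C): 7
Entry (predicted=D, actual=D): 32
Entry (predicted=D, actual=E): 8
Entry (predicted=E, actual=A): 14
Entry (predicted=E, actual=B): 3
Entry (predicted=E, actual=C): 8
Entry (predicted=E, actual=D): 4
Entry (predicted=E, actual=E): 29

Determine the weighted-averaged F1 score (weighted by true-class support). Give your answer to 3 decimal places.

0.508

Per-class F1 score (2·TP/(2·TP+FP+FN)):
  A: TP=26, FP=1+4+4+13=22, FN=6+6+4+14=30 → 52/104 = 0.5000
  B: TP=14, FP=6+10+4+12=32, FN=1+4+6+3=14 → 28/74 = 0.3784
  C: TP=35, FP=6+4+7+8=25, FN=4+10+7+8=29 → 70/124 = 0.5645
  D: TP=32, FP=4+6+7+8=25, FN=4+4+7+4=19 → 64/108 = 0.5926
  E: TP=29, FP=14+3+8+4=29, FN=13+12+8+8=41 → 58/128 = 0.4531
Weighted-F1 score = Σ (supportᵢ/N)·F1 scoreᵢ with N=269: (56/269)·0.5000 + (28/269)·0.3784 + (64/269)·0.5645 + (51/269)·0.5926 + (70/269)·0.4531 = 0.508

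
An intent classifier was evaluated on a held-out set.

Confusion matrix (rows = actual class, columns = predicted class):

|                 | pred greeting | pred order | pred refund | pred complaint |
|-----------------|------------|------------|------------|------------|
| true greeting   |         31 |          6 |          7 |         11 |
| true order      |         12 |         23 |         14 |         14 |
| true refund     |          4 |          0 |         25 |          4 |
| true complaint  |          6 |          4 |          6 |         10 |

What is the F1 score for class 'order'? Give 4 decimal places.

0.4792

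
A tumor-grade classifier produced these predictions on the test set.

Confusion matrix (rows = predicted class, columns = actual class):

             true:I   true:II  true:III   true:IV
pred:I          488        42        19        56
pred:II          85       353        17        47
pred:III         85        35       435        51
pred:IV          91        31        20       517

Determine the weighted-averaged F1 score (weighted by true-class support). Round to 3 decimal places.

0.754

Per-class F1 score (2·TP/(2·TP+FP+FN)):
  I: TP=488, FP=42+19+56=117, FN=85+85+91=261 → 976/1354 = 0.7208
  II: TP=353, FP=85+17+47=149, FN=42+35+31=108 → 706/963 = 0.7331
  III: TP=435, FP=85+35+51=171, FN=19+17+20=56 → 870/1097 = 0.7931
  IV: TP=517, FP=91+31+20=142, FN=56+47+51=154 → 1034/1330 = 0.7774
Weighted-F1 score = Σ (supportᵢ/N)·F1 scoreᵢ with N=2372: (749/2372)·0.7208 + (461/2372)·0.7331 + (491/2372)·0.7931 + (671/2372)·0.7774 = 0.754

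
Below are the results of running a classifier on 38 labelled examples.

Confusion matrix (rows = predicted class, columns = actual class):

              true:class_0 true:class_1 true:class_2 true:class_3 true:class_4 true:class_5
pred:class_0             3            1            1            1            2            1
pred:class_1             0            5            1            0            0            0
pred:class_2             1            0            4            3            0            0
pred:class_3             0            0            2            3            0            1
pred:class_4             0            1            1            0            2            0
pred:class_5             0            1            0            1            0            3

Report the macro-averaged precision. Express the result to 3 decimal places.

0.544

Per-class precision (TP/(TP+FP)):
  class_0: TP=3, FP=1+1+1+2+1=6 → 3/9 = 0.3333
  class_1: TP=5, FP=0+1+0+0+0=1 → 5/6 = 0.8333
  class_2: TP=4, FP=1+0+3+0+0=4 → 4/8 = 0.5000
  class_3: TP=3, FP=0+0+2+0+1=3 → 3/6 = 0.5000
  class_4: TP=2, FP=0+1+1+0+0=2 → 2/4 = 0.5000
  class_5: TP=3, FP=0+1+0+1+0=2 → 3/5 = 0.6000
Macro-precision = mean = (0.3333 + 0.8333 + 0.5000 + 0.5000 + 0.5000 + 0.6000) / 6 = 0.544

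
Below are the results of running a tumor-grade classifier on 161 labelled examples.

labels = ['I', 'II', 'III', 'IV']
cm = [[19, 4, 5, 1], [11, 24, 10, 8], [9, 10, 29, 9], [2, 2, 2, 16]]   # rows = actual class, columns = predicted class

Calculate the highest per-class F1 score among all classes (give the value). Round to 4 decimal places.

0.5714

Per-class F1 score (2·TP/(2·TP+FP+FN)):
  I: TP=19, FP=11+9+2=22, FN=4+5+1=10 → 38/70 = 0.54286
  II: TP=24, FP=4+10+2=16, FN=11+10+8=29 → 48/93 = 0.51613
  III: TP=29, FP=5+10+2=17, FN=9+10+9=28 → 58/103 = 0.56311
  IV: TP=16, FP=1+8+9=18, FN=2+2+2=6 → 32/56 = 0.57143
Highest is class 'IV' with F1 score = 0.5714.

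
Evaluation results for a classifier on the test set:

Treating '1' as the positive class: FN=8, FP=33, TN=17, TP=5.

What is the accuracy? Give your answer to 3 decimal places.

Accuracy = (TP+TN)/N = (5+17)/63 = 0.349

0.349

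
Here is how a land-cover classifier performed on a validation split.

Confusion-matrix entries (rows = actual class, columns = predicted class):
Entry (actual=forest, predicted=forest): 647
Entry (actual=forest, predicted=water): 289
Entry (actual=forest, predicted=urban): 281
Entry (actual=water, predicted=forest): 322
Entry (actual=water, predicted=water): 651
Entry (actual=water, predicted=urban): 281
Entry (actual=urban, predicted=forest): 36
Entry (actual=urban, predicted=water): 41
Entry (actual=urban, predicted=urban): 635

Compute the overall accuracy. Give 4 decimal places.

0.6073

Accuracy = trace / total = (647+651+635=1933) / 3183 = 1933/3183 = 0.6073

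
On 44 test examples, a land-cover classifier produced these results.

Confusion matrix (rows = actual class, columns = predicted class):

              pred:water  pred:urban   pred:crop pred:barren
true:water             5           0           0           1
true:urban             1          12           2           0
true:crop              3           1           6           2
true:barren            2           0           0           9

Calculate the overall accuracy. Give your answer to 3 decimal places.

0.727

Accuracy = trace / total = (5+12+6+9=32) / 44 = 32/44 = 0.727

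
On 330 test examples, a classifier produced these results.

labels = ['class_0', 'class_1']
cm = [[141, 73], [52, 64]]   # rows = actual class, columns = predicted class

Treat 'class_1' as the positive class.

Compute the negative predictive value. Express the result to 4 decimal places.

0.7306

NPV = TN/(TN+FN) = 141/(141+52) = 0.7306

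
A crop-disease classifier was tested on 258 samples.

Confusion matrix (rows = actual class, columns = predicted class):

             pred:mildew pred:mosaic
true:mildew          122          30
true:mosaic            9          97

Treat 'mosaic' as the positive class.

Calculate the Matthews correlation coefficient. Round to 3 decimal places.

0.706

MCC = (TP·TN − FP·FN) / √((TP+FP)(TP+FN)(TN+FP)(TN+FN))
Numerator = 97·122 − 30·9 = 11564
Denominator = √(127·106·152·131) = √268055344 = 16372.3958
MCC = 11564 / 16372.3958 = 0.706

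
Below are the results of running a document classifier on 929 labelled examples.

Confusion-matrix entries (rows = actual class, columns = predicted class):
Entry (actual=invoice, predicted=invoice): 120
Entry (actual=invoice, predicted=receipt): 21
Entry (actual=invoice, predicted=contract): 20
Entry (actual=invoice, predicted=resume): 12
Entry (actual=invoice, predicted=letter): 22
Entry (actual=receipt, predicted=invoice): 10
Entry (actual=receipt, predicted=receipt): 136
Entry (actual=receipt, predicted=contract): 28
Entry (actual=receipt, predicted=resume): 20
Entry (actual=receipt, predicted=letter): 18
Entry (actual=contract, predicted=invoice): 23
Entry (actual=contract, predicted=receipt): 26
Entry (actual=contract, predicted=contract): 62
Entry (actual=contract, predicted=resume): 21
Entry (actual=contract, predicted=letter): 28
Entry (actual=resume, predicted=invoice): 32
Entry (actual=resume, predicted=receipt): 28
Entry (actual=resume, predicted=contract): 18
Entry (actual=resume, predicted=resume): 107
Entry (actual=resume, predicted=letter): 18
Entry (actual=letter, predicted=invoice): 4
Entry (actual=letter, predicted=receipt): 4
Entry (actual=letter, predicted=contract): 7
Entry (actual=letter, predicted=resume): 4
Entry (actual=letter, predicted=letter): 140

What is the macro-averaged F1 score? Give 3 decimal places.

Per-class F1 score (2·TP/(2·TP+FP+FN)):
  invoice: TP=120, FP=10+23+32+4=69, FN=21+20+12+22=75 → 240/384 = 0.6250
  receipt: TP=136, FP=21+26+28+4=79, FN=10+28+20+18=76 → 272/427 = 0.6370
  contract: TP=62, FP=20+28+18+7=73, FN=23+26+21+28=98 → 124/295 = 0.4203
  resume: TP=107, FP=12+20+21+4=57, FN=32+28+18+18=96 → 214/367 = 0.5831
  letter: TP=140, FP=22+18+28+18=86, FN=4+4+7+4=19 → 280/385 = 0.7273
Macro-F1 score = mean = (0.6250 + 0.6370 + 0.4203 + 0.5831 + 0.7273) / 5 = 0.599

0.599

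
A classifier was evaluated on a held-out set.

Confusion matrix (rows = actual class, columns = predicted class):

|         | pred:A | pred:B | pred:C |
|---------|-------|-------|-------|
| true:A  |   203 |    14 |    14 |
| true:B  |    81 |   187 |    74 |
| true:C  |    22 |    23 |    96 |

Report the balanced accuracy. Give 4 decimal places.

0.7021

Balanced accuracy = mean of per-class recall.
  A: recall = 203/231 = 0.87879
  B: recall = 187/342 = 0.54678
  C: recall = 96/141 = 0.68085
Mean = (0.87879 + 0.54678 + 0.68085) / 3 = 0.7021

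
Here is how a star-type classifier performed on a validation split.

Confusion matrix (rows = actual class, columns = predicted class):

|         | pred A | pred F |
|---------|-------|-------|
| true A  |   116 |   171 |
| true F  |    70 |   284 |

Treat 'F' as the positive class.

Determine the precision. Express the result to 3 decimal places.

Precision = TP/(TP+FP) = 284/(284+171) = 284/455 = 0.624

0.624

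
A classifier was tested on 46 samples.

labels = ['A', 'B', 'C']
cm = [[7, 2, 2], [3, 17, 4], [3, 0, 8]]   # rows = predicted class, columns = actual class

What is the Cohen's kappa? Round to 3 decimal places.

Observed agreement pₒ = trace/N = 32/46 = 0.6957
Expected agreement pₑ = Σ (rowᵢ·colᵢ)/N² = (13·11 + 19·24 + 14·11)/46² = 0.3559
κ = (pₒ − pₑ)/(1 − pₑ) = (0.6957 − 0.3559)/(1 − 0.3559) = 0.528

0.528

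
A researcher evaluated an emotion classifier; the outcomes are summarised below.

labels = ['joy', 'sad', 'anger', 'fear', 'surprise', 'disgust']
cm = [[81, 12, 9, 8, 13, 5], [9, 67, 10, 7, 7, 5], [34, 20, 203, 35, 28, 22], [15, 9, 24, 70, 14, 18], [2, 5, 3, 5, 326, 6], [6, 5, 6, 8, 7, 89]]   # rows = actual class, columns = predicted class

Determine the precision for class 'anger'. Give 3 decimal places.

0.796

One-vs-rest for 'anger': TP = diagonal; FP = other classes predicted 'anger'; FN = 'anger' predicted as other.
precision = TP/(TP+FP).
anger: TP=203, FP=9+10+24+3+6=52 → 203/255 = 0.7961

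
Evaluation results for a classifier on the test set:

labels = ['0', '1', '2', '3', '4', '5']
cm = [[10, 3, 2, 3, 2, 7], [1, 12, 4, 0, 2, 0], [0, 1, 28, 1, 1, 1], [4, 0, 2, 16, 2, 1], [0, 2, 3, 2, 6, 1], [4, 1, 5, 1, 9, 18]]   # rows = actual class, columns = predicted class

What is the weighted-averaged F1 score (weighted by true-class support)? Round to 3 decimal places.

Per-class F1 score (2·TP/(2·TP+FP+FN)):
  0: TP=10, FP=1+0+4+0+4=9, FN=3+2+3+2+7=17 → 20/46 = 0.4348
  1: TP=12, FP=3+1+0+2+1=7, FN=1+4+0+2+0=7 → 24/38 = 0.6316
  2: TP=28, FP=2+4+2+3+5=16, FN=0+1+1+1+1=4 → 56/76 = 0.7368
  3: TP=16, FP=3+0+1+2+1=7, FN=4+0+2+2+1=9 → 32/48 = 0.6667
  4: TP=6, FP=2+2+1+2+9=16, FN=0+2+3+2+1=8 → 12/36 = 0.3333
  5: TP=18, FP=7+0+1+1+1=10, FN=4+1+5+1+9=20 → 36/66 = 0.5455
Weighted-F1 score = Σ (supportᵢ/N)·F1 scoreᵢ with N=155: (27/155)·0.4348 + (19/155)·0.6316 + (32/155)·0.7368 + (25/155)·0.6667 + (14/155)·0.3333 + (38/155)·0.5455 = 0.577

0.577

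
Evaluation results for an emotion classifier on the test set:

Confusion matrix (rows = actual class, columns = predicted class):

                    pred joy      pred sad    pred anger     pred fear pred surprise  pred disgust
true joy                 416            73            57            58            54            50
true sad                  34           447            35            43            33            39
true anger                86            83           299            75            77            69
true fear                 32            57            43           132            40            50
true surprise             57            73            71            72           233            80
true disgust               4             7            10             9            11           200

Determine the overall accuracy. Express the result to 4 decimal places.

0.5382

Accuracy = trace / total = (416+447+299+132+233+200=1727) / 3209 = 1727/3209 = 0.5382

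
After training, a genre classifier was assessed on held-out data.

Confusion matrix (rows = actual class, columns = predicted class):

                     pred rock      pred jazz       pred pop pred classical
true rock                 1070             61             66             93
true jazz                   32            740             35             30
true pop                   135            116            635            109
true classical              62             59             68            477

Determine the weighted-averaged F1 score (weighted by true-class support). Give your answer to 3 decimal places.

Per-class F1 score (2·TP/(2·TP+FP+FN)):
  rock: TP=1070, FP=32+135+62=229, FN=61+66+93=220 → 2140/2589 = 0.8266
  jazz: TP=740, FP=61+116+59=236, FN=32+35+30=97 → 1480/1813 = 0.8163
  pop: TP=635, FP=66+35+68=169, FN=135+116+109=360 → 1270/1799 = 0.7059
  classical: TP=477, FP=93+30+109=232, FN=62+59+68=189 → 954/1375 = 0.6938
Weighted-F1 score = Σ (supportᵢ/N)·F1 scoreᵢ with N=3788: (1290/3788)·0.8266 + (837/3788)·0.8163 + (995/3788)·0.7059 + (666/3788)·0.6938 = 0.769

0.769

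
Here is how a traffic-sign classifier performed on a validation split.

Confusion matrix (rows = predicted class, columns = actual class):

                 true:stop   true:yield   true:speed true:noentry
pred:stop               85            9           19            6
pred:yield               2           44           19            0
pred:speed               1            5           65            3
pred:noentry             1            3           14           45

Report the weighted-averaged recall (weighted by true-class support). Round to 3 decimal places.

Per-class recall (TP/(TP+FN)):
  stop: TP=85, FN=2+1+1=4 → 85/89 = 0.9551
  yield: TP=44, FN=9+5+3=17 → 44/61 = 0.7213
  speed: TP=65, FN=19+19+14=52 → 65/117 = 0.5556
  noentry: TP=45, FN=6+0+3=9 → 45/54 = 0.8333
Weighted-recall = Σ (supportᵢ/N)·recallᵢ with N=321: (89/321)·0.9551 + (61/321)·0.7213 + (117/321)·0.5556 + (54/321)·0.8333 = 0.745

0.745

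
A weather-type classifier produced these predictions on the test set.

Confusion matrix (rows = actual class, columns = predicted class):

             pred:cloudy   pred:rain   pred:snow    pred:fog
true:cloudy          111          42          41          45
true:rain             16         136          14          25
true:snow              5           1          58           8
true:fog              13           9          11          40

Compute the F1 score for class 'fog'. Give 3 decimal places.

Treat 'fog' as positive and all other classes as negative.
F1 score = 2·TP/(2·TP+FP+FN).
fog: TP=40, FP=45+25+8=78, FN=13+9+11=33 → 80/191 = 0.4188

0.419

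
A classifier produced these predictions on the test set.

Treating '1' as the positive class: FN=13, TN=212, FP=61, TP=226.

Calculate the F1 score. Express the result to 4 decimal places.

0.8593

Precision = TP/(TP+FP) = 226/287 = 0.7875
Recall = TP/(TP+FN) = 226/239 = 0.9456
F1 = 2·TP/(2·TP+FP+FN) = 452/526 = 0.8593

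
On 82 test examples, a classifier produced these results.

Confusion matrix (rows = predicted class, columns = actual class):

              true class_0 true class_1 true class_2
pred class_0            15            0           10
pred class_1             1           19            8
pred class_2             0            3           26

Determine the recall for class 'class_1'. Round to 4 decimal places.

0.8636

One-vs-rest for 'class_1': TP = diagonal; FP = other classes predicted 'class_1'; FN = 'class_1' predicted as other.
recall = TP/(TP+FN).
class_1: TP=19, FN=0+3=3 → 19/22 = 0.86364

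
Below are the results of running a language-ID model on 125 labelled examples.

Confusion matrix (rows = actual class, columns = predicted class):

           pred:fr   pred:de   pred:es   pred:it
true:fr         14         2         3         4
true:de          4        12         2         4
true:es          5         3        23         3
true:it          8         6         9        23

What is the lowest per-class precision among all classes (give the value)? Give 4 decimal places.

0.4516

Per-class precision (TP/(TP+FP)):
  fr: TP=14, FP=4+5+8=17 → 14/31 = 0.45161
  de: TP=12, FP=2+3+6=11 → 12/23 = 0.52174
  es: TP=23, FP=3+2+9=14 → 23/37 = 0.62162
  it: TP=23, FP=4+4+3=11 → 23/34 = 0.67647
Lowest is class 'fr' with precision = 0.4516.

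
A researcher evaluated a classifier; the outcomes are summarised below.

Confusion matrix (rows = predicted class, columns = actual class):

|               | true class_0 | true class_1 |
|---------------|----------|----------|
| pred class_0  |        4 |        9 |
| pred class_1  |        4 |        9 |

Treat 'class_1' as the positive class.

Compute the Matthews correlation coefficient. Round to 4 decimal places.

MCC = (TP·TN − FP·FN) / √((TP+FP)(TP+FN)(TN+FP)(TN+FN))
Numerator = 9·4 − 4·9 = 0
Denominator = √(13·18·8·13) = √24336 = 156.0000
MCC = 0 / 156.0000 = 0.0000

0.0000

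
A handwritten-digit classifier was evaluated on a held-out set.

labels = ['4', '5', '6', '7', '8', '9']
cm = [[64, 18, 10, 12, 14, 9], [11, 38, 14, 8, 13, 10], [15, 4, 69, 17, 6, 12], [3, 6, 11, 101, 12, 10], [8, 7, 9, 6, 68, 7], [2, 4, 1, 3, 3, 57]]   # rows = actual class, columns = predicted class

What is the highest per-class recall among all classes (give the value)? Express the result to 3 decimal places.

Per-class recall (TP/(TP+FN)):
  4: TP=64, FN=18+10+12+14+9=63 → 64/127 = 0.5039
  5: TP=38, FN=11+14+8+13+10=56 → 38/94 = 0.4043
  6: TP=69, FN=15+4+17+6+12=54 → 69/123 = 0.5610
  7: TP=101, FN=3+6+11+12+10=42 → 101/143 = 0.7063
  8: TP=68, FN=8+7+9+6+7=37 → 68/105 = 0.6476
  9: TP=57, FN=2+4+1+3+3=13 → 57/70 = 0.8143
Highest is class '9' with recall = 0.814.

0.814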